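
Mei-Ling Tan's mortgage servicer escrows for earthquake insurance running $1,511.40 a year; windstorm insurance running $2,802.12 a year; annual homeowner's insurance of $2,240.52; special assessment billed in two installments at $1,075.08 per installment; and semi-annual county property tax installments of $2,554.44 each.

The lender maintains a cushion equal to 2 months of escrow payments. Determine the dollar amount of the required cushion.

Earthquake insurance: $1,511.40 annually
Windstorm insurance: $2,802.12 annually
Homeowner's insurance: $2,240.52 annually
Special assessment: $1,075.08 × 2 = $2,150.16 annually
County property tax: $2,554.44 × 2 = $5,108.88 annually
Yearly total = $1,511.40 + $2,802.12 + $2,240.52 + $2,150.16 + $5,108.88 = $13,813.08
Per month = $13,813.08 / 12 = $1,151.09
Required cushion = 2 × $1,151.09 = $2,302.18

$2,302.18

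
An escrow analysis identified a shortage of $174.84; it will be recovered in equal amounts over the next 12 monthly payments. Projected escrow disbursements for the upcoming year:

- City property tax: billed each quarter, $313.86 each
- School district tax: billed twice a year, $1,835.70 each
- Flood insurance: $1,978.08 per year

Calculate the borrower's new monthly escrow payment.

City property tax: $313.86 × 4 = $1,255.44 per year
School district tax: $1,835.70 × 2 = $3,671.40 per year
Flood insurance: $1,978.08 per year
Annual escrow total = $6,904.92
Base monthly escrow = $6,904.92 / 12 = $575.41
Shortage spread = $174.84 / 12 = $14.57/mo
New monthly escrow = $575.41 + $14.57 = $589.98

$589.98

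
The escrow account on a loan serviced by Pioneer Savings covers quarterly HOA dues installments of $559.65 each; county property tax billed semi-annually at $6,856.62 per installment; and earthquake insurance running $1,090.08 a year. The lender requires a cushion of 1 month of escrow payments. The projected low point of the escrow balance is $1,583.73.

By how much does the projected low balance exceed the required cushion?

$163.57

HOA dues — $559.65 × 4 = $2,238.60 annually
County property tax — $6,856.62 × 2 = $13,713.24 annually
Earthquake insurance — $1,090.08 annually
Yearly total = $2,238.60 + $13,713.24 + $1,090.08 = $17,041.92
Monthly = $17,041.92 / 12 = $1,420.16
Required reserve = 1 × $1,420.16 = $1,420.16
Excess over cushion: $1,583.73 − $1,420.16 = $163.57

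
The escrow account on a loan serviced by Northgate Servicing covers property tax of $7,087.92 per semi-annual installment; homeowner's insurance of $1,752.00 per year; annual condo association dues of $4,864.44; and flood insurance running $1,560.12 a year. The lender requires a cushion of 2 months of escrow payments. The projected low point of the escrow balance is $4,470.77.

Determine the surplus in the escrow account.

$745.37

Property tax — $7,087.92 × 2 = $14,175.84/yr
Homeowner's insurance — $1,752.00/yr
Condo association dues — $4,864.44/yr
Flood insurance — $1,560.12/yr
Total per year = $14,175.84 + $1,752.00 + $4,864.44 + $1,560.12 = $22,352.40
Base monthly escrow = $22,352.40 / 12 = $1,862.70
Required cushion = 2 × $1,862.70 = $3,725.40
Surplus = $4,470.77 − $3,725.40 = $745.37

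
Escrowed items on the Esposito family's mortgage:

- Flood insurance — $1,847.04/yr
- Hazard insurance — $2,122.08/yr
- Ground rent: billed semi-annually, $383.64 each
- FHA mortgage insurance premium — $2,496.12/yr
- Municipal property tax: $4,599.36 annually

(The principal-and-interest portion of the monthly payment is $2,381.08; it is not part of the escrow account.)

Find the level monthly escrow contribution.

$985.99

Flood insurance: $1,847.04 per year
Hazard insurance: $2,122.08 per year
Ground rent: $383.64 × 2 = $767.28 per year
FHA mortgage insurance premium: $2,496.12 per year
Municipal property tax: $4,599.36 per year
Annual escrow total = $11,831.88
Base monthly escrow = $11,831.88 ÷ 12 = $985.99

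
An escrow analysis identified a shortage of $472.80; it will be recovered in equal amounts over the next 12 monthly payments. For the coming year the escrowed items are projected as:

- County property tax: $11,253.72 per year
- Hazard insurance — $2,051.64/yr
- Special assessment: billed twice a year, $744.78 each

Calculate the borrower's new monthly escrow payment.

County property tax: $11,253.72
Hazard insurance: $2,051.64
Special assessment: $744.78 × 2 = $1,489.56
Total per year = $14,794.92
Base monthly escrow = $14,794.92 / 12 = $1,232.91
Shortage spread = $472.80 ÷ 12 = $39.40/mo
New monthly escrow = $1,232.91 + $39.40 = $1,272.31

$1,272.31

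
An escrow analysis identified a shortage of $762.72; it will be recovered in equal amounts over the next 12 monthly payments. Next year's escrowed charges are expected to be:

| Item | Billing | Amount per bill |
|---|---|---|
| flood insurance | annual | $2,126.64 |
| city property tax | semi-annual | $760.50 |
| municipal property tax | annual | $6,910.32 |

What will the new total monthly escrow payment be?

$943.39

Flood insurance: $2,126.64
City property tax: $760.50 × 2 = $1,521.00
Municipal property tax: $6,910.32
Total per year = $2,126.64 + $1,521.00 + $6,910.32 = $10,557.96
Base monthly escrow = $10,557.96 ÷ 12 = $879.83
Shortage spread = $762.72 ÷ 12 = $63.56/mo
Adjusted monthly = $879.83 + $63.56 = $943.39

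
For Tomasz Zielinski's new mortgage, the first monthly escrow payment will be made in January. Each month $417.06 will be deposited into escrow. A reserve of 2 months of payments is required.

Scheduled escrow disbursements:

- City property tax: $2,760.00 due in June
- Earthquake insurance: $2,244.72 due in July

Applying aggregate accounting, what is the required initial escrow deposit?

$2,919.42

Cushion = 2 × $417.06 = $834.12
Trial balance (start $0, +$417.06 each month, − disbursements):
  Jan: +$417.06 → $417.06
  Feb: +$417.06 → $834.12
  Mar: +$417.06 → $1,251.18
  Apr: +$417.06 → $1,668.24
  May: +$417.06 → $2,085.30
  Jun: +$417.06 − $2,760.00 → -$257.64
  Jul: +$417.06 − $2,244.72 → -$2,085.30
  Aug: +$417.06 → -$1,668.24
  Sep: +$417.06 → -$1,251.18
  Oct: +$417.06 → -$834.12
  Nov: +$417.06 → -$417.06
  Dec: +$417.06 → $0.00
Lowest trial balance = -$2,085.30 (Jul)
Initial deposit = cushion − low point = $834.12 − (-$2,085.30) = $2,919.42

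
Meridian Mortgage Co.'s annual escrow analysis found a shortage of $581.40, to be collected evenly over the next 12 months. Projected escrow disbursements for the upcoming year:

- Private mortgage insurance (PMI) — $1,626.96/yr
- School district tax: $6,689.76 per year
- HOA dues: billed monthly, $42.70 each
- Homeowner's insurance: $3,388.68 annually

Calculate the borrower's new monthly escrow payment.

Private mortgage insurance (PMI): $1,626.96 per year
School district tax: $6,689.76 per year
HOA dues: $42.70 × 12 = $512.40 per year
Homeowner's insurance: $3,388.68 per year
Total annual escrow = $1,626.96 + $6,689.76 + $512.40 + $3,388.68 = $12,217.80
Monthly = $12,217.80 / 12 = $1,018.15
Shortage spread = $581.40 ÷ 12 = $48.45/mo
Adjusted monthly = $1,018.15 + $48.45 = $1,066.60

$1,066.60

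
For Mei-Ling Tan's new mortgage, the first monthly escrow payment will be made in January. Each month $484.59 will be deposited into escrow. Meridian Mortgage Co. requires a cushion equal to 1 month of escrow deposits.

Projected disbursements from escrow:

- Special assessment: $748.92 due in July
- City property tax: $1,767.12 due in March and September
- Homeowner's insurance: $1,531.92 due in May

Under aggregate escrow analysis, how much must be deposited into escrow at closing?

Cushion = 1 × $484.59 = $484.59
Trial balance (start $0, +$484.59 each month, − disbursements):
  Jan: +$484.59 → $484.59
  Feb: +$484.59 → $969.18
  Mar: +$484.59 − $1,767.12 → -$313.35
  Apr: +$484.59 → $171.24
  May: +$484.59 − $1,531.92 → -$876.09
  Jun: +$484.59 → -$391.50
  Jul: +$484.59 − $748.92 → -$655.83
  Aug: +$484.59 → -$171.24
  Sep: +$484.59 − $1,767.12 → -$1,453.77
  Oct: +$484.59 → -$969.18
  Nov: +$484.59 → -$484.59
  Dec: +$484.59 → $0.00
Lowest trial balance = -$1,453.77 (Sep)
Initial deposit = cushion − low point = $484.59 − (-$1,453.77) = $1,938.36

$1,938.36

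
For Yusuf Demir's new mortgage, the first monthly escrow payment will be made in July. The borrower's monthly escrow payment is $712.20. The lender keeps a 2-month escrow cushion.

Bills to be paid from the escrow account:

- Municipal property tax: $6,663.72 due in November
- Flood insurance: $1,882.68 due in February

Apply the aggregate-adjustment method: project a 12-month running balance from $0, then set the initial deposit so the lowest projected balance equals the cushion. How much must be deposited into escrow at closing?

Cushion = 2 × $712.20 = $1,424.40
Trial balance (start $0, +$712.20 each month, − disbursements):
  Jul: +$712.20 → $712.20
  Aug: +$712.20 → $1,424.40
  Sep: +$712.20 → $2,136.60
  Oct: +$712.20 → $2,848.80
  Nov: +$712.20 − $6,663.72 → -$3,102.72
  Dec: +$712.20 → -$2,390.52
  Jan: +$712.20 → -$1,678.32
  Feb: +$712.20 − $1,882.68 → -$2,848.80
  Mar: +$712.20 → -$2,136.60
  Apr: +$712.20 → -$1,424.40
  May: +$712.20 → -$712.20
  Jun: +$712.20 → $0.00
Lowest trial balance = -$3,102.72 (Nov)
Initial deposit = cushion − low point = $1,424.40 − (-$3,102.72) = $4,527.12

$4,527.12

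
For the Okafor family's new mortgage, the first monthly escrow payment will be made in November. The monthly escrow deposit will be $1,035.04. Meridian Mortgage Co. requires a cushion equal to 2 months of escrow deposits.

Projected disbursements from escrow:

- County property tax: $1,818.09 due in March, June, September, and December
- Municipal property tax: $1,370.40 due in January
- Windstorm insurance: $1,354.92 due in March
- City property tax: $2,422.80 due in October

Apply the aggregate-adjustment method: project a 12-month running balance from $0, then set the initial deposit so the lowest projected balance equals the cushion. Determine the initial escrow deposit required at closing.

$3,256.38

Cushion = 2 × $1,035.04 = $2,070.08
Trial balance (start $0, +$1,035.04 each month, − disbursements):
  Nov: +$1,035.04 → $1,035.04
  Dec: +$1,035.04 − $1,818.09 → $251.99
  Jan: +$1,035.04 − $1,370.40 → -$83.37
  Feb: +$1,035.04 → $951.67
  Mar: +$1,035.04 − $3,173.01 → -$1,186.30
  Apr: +$1,035.04 → -$151.26
  May: +$1,035.04 → $883.78
  Jun: +$1,035.04 − $1,818.09 → $100.73
  Jul: +$1,035.04 → $1,135.77
  Aug: +$1,035.04 → $2,170.81
  Sep: +$1,035.04 − $1,818.09 → $1,387.76
  Oct: +$1,035.04 − $2,422.80 → $0.00
Lowest trial balance = -$1,186.30 (Mar)
Initial deposit = cushion − low point = $2,070.08 − (-$1,186.30) = $3,256.38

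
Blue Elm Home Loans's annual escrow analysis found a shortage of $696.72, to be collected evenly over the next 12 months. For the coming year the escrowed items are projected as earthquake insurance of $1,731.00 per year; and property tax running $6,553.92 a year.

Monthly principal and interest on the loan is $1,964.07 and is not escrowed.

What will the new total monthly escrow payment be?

Earthquake insurance: $1,731.00 per year
Property tax: $6,553.92 per year
Annual escrow total = $1,731.00 + $6,553.92 = $8,284.92
Monthly = $8,284.92 / 12 = $690.41
Shortage per month = $696.72 / 12 = $58.06
New monthly escrow = $690.41 + $58.06 = $748.47

$748.47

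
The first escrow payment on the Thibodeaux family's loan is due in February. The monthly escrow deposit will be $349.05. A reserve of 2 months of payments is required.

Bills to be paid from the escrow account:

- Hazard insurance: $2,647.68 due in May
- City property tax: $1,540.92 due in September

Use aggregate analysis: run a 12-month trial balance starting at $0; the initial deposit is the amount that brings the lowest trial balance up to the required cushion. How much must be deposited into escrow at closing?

$2,094.30

Cushion = 2 × $349.05 = $698.10
Trial balance (start $0, +$349.05 each month, − disbursements):
  Feb: +$349.05 → $349.05
  Mar: +$349.05 → $698.10
  Apr: +$349.05 → $1,047.15
  May: +$349.05 − $2,647.68 → -$1,251.48
  Jun: +$349.05 → -$902.43
  Jul: +$349.05 → -$553.38
  Aug: +$349.05 → -$204.33
  Sep: +$349.05 − $1,540.92 → -$1,396.20
  Oct: +$349.05 → -$1,047.15
  Nov: +$349.05 → -$698.10
  Dec: +$349.05 → -$349.05
  Jan: +$349.05 → $0.00
Lowest trial balance = -$1,396.20 (Sep)
Initial deposit = cushion − low point = $698.10 − (-$1,396.20) = $2,094.30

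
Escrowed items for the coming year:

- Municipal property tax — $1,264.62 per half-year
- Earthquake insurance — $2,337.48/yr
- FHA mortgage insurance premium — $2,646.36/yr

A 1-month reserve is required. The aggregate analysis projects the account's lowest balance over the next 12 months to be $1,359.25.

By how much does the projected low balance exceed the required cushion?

Municipal property tax: $1,264.62 × 2 = $2,529.24 per year
Earthquake insurance: $2,337.48 per year
FHA mortgage insurance premium: $2,646.36 per year
Annual escrow total = $2,529.24 + $2,337.48 + $2,646.36 = $7,513.08
Base monthly escrow = $7,513.08 / 12 = $626.09
Required reserve = 1 × $626.09 = $626.09
Surplus = $1,359.25 − $626.09 = $733.16

$733.16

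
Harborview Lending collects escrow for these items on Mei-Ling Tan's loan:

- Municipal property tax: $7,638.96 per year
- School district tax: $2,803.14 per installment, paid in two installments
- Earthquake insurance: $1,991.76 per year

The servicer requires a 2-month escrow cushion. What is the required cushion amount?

Municipal property tax — $7,638.96 per year
School district tax — $2,803.14 × 2 = $5,606.28 per year
Earthquake insurance — $1,991.76 per year
Annual escrow total = $7,638.96 + $5,606.28 + $1,991.76 = $15,237.00
Monthly = $15,237.00 / 12 = $1,269.75
Required cushion = 2 × $1,269.75 = $2,539.50

$2,539.50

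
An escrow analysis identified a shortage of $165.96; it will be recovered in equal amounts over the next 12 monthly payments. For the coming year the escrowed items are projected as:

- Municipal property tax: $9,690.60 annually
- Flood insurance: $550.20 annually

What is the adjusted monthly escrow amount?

Municipal property tax: $9,690.60/yr
Flood insurance: $550.20/yr
Yearly total = $9,690.60 + $550.20 = $10,240.80
Per month = $10,240.80 / 12 = $853.40
Monthly shortage recovery: $165.96 / 12 = $13.83
New monthly escrow = $853.40 + $13.83 = $867.23

$867.23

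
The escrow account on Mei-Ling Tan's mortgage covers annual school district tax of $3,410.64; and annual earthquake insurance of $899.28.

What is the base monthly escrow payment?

School district tax = $3,410.64 annually
Earthquake insurance = $899.28 annually
Total per year = $4,309.92
Monthly = $4,309.92 ÷ 12 = $359.16

$359.16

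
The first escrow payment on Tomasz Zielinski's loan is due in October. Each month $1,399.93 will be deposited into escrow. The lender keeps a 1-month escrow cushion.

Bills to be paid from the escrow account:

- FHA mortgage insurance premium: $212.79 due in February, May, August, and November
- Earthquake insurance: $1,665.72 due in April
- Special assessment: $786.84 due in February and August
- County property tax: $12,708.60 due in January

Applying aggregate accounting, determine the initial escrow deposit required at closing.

Cushion = 1 × $1,399.93 = $1,399.93
Trial balance (start $0, +$1,399.93 each month, − disbursements):
  Oct: +$1,399.93 → $1,399.93
  Nov: +$1,399.93 − $212.79 → $2,587.07
  Dec: +$1,399.93 → $3,987.00
  Jan: +$1,399.93 − $12,708.60 → -$7,321.67
  Feb: +$1,399.93 − $999.63 → -$6,921.37
  Mar: +$1,399.93 → -$5,521.44
  Apr: +$1,399.93 − $1,665.72 → -$5,787.23
  May: +$1,399.93 − $212.79 → -$4,600.09
  Jun: +$1,399.93 → -$3,200.16
  Jul: +$1,399.93 → -$1,800.23
  Aug: +$1,399.93 − $999.63 → -$1,399.93
  Sep: +$1,399.93 → $0.00
Lowest trial balance = -$7,321.67 (Jan)
Initial deposit = cushion − low point = $1,399.93 − (-$7,321.67) = $8,721.60

$8,721.60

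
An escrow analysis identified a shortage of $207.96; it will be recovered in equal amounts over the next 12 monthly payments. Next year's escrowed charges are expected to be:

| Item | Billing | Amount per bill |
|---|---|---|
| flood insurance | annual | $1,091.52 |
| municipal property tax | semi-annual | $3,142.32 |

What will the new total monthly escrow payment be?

Flood insurance: $1,091.52 annually
Municipal property tax: $3,142.32 × 2 = $6,284.64 annually
Yearly total = $7,376.16
Monthly = $7,376.16 / 12 = $614.68
Shortage per month = $207.96 / 12 = $17.33
Adjusted monthly = $614.68 + $17.33 = $632.01

$632.01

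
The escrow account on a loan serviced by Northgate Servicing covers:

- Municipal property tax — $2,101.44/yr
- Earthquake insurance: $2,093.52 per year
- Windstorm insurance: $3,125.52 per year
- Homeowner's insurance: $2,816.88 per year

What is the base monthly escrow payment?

$844.78

Municipal property tax: $2,101.44/yr
Earthquake insurance: $2,093.52/yr
Windstorm insurance: $3,125.52/yr
Homeowner's insurance: $2,816.88/yr
Total per year = $2,101.44 + $2,093.52 + $3,125.52 + $2,816.88 = $10,137.36
Monthly escrow = $10,137.36 / 12 = $844.78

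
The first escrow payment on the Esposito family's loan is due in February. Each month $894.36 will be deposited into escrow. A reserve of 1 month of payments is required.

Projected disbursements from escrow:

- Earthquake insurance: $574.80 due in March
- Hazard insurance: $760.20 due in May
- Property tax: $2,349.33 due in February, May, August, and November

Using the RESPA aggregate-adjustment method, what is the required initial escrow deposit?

Cushion = 1 × $894.36 = $894.36
Trial balance (start $0, +$894.36 each month, − disbursements):
  Feb: +$894.36 − $2,349.33 → -$1,454.97
  Mar: +$894.36 − $574.80 → -$1,135.41
  Apr: +$894.36 → -$241.05
  May: +$894.36 − $3,109.53 → -$2,456.22
  Jun: +$894.36 → -$1,561.86
  Jul: +$894.36 → -$667.50
  Aug: +$894.36 − $2,349.33 → -$2,122.47
  Sep: +$894.36 → -$1,228.11
  Oct: +$894.36 → -$333.75
  Nov: +$894.36 − $2,349.33 → -$1,788.72
  Dec: +$894.36 → -$894.36
  Jan: +$894.36 → $0.00
Lowest trial balance = -$2,456.22 (May)
Initial deposit = cushion − low point = $894.36 − (-$2,456.22) = $3,350.58

$3,350.58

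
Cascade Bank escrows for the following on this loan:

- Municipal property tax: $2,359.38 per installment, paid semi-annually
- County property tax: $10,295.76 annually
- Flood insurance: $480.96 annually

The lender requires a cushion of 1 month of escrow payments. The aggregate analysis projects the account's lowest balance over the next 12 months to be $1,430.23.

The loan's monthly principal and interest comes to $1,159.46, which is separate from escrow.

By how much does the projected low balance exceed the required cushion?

Municipal property tax: $2,359.38 × 2 = $4,718.76 per year
County property tax: $10,295.76 per year
Flood insurance: $480.96 per year
Combined annual = $15,495.48
Base monthly escrow = $15,495.48 ÷ 12 = $1,291.29
Required cushion = 1 × $1,291.29 = $1,291.29
Surplus = $1,430.23 − $1,291.29 = $138.94

$138.94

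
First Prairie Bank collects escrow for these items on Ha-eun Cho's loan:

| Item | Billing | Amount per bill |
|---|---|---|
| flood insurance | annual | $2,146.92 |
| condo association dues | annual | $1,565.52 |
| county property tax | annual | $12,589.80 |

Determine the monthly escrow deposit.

$1,358.52

Flood insurance = $2,146.92/yr
Condo association dues = $1,565.52/yr
County property tax = $12,589.80/yr
Yearly total = $16,302.24
Monthly = $16,302.24 / 12 = $1,358.52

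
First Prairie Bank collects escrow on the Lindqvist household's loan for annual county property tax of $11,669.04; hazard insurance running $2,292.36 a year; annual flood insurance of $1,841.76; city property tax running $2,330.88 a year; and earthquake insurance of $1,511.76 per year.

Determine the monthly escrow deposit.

$1,637.15

County property tax = $11,669.04/yr
Hazard insurance = $2,292.36/yr
Flood insurance = $1,841.76/yr
City property tax = $2,330.88/yr
Earthquake insurance = $1,511.76/yr
Total per year = $11,669.04 + $2,292.36 + $1,841.76 + $2,330.88 + $1,511.76 = $19,645.80
Base monthly escrow = $19,645.80 / 12 = $1,637.15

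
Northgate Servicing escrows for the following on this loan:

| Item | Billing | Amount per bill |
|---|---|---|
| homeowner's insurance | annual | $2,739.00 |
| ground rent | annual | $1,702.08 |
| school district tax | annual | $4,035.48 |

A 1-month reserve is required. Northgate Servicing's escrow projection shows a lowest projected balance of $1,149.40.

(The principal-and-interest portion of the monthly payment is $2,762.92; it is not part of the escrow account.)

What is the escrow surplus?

Homeowner's insurance — $2,739.00/yr
Ground rent — $1,702.08/yr
School district tax — $4,035.48/yr
Total annual escrow = $8,476.56
Monthly = $8,476.56 / 12 = $706.38
Cushion = 1 × $706.38 = $706.38
Excess over cushion: $1,149.40 − $706.38 = $443.02

$443.02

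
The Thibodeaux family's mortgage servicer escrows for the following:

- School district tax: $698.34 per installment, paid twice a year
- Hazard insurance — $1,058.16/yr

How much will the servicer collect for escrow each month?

$204.57

School district tax: $698.34 × 2 = $1,396.68
Hazard insurance: $1,058.16
Total annual escrow = $2,454.84
Base monthly escrow = $2,454.84 ÷ 12 = $204.57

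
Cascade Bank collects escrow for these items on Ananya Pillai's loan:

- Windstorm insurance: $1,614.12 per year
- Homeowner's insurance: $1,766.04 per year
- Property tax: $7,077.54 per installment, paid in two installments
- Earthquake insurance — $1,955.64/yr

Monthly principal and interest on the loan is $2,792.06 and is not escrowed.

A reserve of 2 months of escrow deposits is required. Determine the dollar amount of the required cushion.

Windstorm insurance: $1,614.12
Homeowner's insurance: $1,766.04
Property tax: $7,077.54 × 2 = $14,155.08
Earthquake insurance: $1,955.64
Yearly total = $1,614.12 + $1,766.04 + $14,155.08 + $1,955.64 = $19,490.88
Monthly escrow = $19,490.88 ÷ 12 = $1,624.24
Cushion = 2 × $1,624.24 = $3,248.48

$3,248.48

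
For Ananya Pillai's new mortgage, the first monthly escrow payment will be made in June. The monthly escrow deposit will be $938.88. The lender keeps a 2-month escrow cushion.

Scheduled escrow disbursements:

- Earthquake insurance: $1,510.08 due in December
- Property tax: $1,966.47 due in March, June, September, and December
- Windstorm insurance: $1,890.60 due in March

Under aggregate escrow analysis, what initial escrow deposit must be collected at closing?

Cushion = 2 × $938.88 = $1,877.76
Trial balance (start $0, +$938.88 each month, − disbursements):
  Jun: +$938.88 − $1,966.47 → -$1,027.59
  Jul: +$938.88 → -$88.71
  Aug: +$938.88 → $850.17
  Sep: +$938.88 − $1,966.47 → -$177.42
  Oct: +$938.88 → $761.46
  Nov: +$938.88 → $1,700.34
  Dec: +$938.88 − $3,476.55 → -$837.33
  Jan: +$938.88 → $101.55
  Feb: +$938.88 → $1,040.43
  Mar: +$938.88 − $3,857.07 → -$1,877.76
  Apr: +$938.88 → -$938.88
  May: +$938.88 → $0.00
Lowest trial balance = -$1,877.76 (Mar)
Initial deposit = cushion − low point = $1,877.76 − (-$1,877.76) = $3,755.52

$3,755.52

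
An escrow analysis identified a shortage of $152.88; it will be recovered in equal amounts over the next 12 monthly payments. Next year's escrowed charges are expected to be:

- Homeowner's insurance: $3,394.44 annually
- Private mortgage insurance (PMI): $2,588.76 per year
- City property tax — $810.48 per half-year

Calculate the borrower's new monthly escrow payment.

$646.42

Homeowner's insurance = $3,394.44 per year
Private mortgage insurance (PMI) = $2,588.76 per year
City property tax = $810.48 × 2 = $1,620.96 per year
Combined annual = $3,394.44 + $2,588.76 + $1,620.96 = $7,604.16
Monthly escrow = $7,604.16 ÷ 12 = $633.68
Shortage spread = $152.88 / 12 = $12.74/mo
Adjusted monthly = $633.68 + $12.74 = $646.42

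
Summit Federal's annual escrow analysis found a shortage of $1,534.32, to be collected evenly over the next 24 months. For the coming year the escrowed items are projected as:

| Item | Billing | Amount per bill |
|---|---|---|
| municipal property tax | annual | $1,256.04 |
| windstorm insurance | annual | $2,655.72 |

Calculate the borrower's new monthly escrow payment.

$389.91

Municipal property tax = $1,256.04 per year
Windstorm insurance = $2,655.72 per year
Combined annual = $1,256.04 + $2,655.72 = $3,911.76
Base monthly escrow = $3,911.76 ÷ 12 = $325.98
Shortage spread = $1,534.32 ÷ 24 = $63.93/mo
Adjusted monthly = $325.98 + $63.93 = $389.91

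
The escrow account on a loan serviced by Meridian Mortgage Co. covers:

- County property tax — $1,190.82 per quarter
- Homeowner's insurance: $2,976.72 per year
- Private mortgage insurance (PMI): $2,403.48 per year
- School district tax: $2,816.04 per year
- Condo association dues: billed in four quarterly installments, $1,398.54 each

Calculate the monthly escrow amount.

County property tax: $1,190.82 × 4 = $4,763.28/yr
Homeowner's insurance: $2,976.72/yr
Private mortgage insurance (PMI): $2,403.48/yr
School district tax: $2,816.04/yr
Condo association dues: $1,398.54 × 4 = $5,594.16/yr
Combined annual = $18,553.68
Base monthly escrow = $18,553.68 ÷ 12 = $1,546.14

$1,546.14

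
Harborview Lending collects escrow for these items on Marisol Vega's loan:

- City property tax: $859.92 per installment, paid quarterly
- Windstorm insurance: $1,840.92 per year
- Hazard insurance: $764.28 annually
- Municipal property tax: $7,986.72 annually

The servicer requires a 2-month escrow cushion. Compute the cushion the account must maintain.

$2,338.60

City property tax = $859.92 × 4 = $3,439.68 annually
Windstorm insurance = $1,840.92 annually
Hazard insurance = $764.28 annually
Municipal property tax = $7,986.72 annually
Combined annual = $3,439.68 + $1,840.92 + $764.28 + $7,986.72 = $14,031.60
Per month = $14,031.60 / 12 = $1,169.30
Required cushion = 2 × $1,169.30 = $2,338.60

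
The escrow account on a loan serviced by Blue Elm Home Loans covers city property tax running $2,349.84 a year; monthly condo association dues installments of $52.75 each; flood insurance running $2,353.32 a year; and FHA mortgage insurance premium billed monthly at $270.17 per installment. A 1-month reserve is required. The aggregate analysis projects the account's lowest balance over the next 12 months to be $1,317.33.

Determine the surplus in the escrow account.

City property tax: $2,349.84 per year
Condo association dues: $52.75 × 12 = $633.00 per year
Flood insurance: $2,353.32 per year
FHA mortgage insurance premium: $270.17 × 12 = $3,242.04 per year
Annual escrow total = $8,578.20
Base monthly escrow = $8,578.20 / 12 = $714.85
Required reserve = 1 × $714.85 = $714.85
Surplus = $1,317.33 − $714.85 = $602.48

$602.48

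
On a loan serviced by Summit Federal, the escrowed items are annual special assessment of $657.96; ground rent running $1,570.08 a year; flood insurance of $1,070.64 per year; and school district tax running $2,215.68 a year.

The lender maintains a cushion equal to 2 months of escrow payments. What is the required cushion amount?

Special assessment — $657.96
Ground rent — $1,570.08
Flood insurance — $1,070.64
School district tax — $2,215.68
Yearly total = $5,514.36
Monthly = $5,514.36 ÷ 12 = $459.53
Cushion = 2 × $459.53 = $919.06

$919.06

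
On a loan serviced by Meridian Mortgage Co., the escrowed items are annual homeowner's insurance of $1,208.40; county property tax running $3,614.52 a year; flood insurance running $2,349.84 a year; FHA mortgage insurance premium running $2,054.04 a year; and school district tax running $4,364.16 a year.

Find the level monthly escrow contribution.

Homeowner's insurance — $1,208.40 annually
County property tax — $3,614.52 annually
Flood insurance — $2,349.84 annually
FHA mortgage insurance premium — $2,054.04 annually
School district tax — $4,364.16 annually
Yearly total = $1,208.40 + $3,614.52 + $2,349.84 + $2,054.04 + $4,364.16 = $13,590.96
Monthly escrow = $13,590.96 / 12 = $1,132.58

$1,132.58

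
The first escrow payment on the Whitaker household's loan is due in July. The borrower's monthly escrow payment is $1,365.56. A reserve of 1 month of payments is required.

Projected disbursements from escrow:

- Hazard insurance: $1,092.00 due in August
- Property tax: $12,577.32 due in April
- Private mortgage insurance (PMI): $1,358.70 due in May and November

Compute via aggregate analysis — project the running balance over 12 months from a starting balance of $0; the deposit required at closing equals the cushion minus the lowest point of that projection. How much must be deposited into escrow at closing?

Cushion = 1 × $1,365.56 = $1,365.56
Trial balance (start $0, +$1,365.56 each month, − disbursements):
  Jul: +$1,365.56 → $1,365.56
  Aug: +$1,365.56 − $1,092.00 → $1,639.12
  Sep: +$1,365.56 → $3,004.68
  Oct: +$1,365.56 → $4,370.24
  Nov: +$1,365.56 − $1,358.70 → $4,377.10
  Dec: +$1,365.56 → $5,742.66
  Jan: +$1,365.56 → $7,108.22
  Feb: +$1,365.56 → $8,473.78
  Mar: +$1,365.56 → $9,839.34
  Apr: +$1,365.56 − $12,577.32 → -$1,372.42
  May: +$1,365.56 − $1,358.70 → -$1,365.56
  Jun: +$1,365.56 → $0.00
Lowest trial balance = -$1,372.42 (Apr)
Initial deposit = cushion − low point = $1,365.56 − (-$1,372.42) = $2,737.98

$2,737.98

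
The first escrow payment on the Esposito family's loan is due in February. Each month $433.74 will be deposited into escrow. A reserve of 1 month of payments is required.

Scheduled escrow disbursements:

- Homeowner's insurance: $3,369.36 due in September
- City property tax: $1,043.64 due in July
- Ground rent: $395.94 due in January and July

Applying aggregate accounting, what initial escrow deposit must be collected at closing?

Cushion = 1 × $433.74 = $433.74
Trial balance (start $0, +$433.74 each month, − disbursements):
  Feb: +$433.74 → $433.74
  Mar: +$433.74 → $867.48
  Apr: +$433.74 → $1,301.22
  May: +$433.74 → $1,734.96
  Jun: +$433.74 → $2,168.70
  Jul: +$433.74 − $1,439.58 → $1,162.86
  Aug: +$433.74 → $1,596.60
  Sep: +$433.74 − $3,369.36 → -$1,339.02
  Oct: +$433.74 → -$905.28
  Nov: +$433.74 → -$471.54
  Dec: +$433.74 → -$37.80
  Jan: +$433.74 − $395.94 → $0.00
Lowest trial balance = -$1,339.02 (Sep)
Initial deposit = cushion − low point = $433.74 − (-$1,339.02) = $1,772.76

$1,772.76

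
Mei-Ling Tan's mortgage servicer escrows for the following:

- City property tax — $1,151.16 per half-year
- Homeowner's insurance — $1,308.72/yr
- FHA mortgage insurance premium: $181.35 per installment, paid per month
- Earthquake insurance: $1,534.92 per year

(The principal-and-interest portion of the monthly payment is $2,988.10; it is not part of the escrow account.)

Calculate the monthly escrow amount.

$610.18

City property tax = $1,151.16 × 2 = $2,302.32
Homeowner's insurance = $1,308.72
FHA mortgage insurance premium = $181.35 × 12 = $2,176.20
Earthquake insurance = $1,534.92
Total per year = $2,302.32 + $1,308.72 + $2,176.20 + $1,534.92 = $7,322.16
Per month = $7,322.16 / 12 = $610.18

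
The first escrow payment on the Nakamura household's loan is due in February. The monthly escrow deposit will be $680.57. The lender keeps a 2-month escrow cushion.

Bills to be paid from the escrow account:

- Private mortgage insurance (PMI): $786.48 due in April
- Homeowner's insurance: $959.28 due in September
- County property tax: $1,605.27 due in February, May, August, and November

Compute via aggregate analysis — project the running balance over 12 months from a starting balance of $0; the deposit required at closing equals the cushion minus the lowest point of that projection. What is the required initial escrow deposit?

Cushion = 2 × $680.57 = $1,361.14
Trial balance (start $0, +$680.57 each month, − disbursements):
  Feb: +$680.57 − $1,605.27 → -$924.70
  Mar: +$680.57 → -$244.13
  Apr: +$680.57 − $786.48 → -$350.04
  May: +$680.57 − $1,605.27 → -$1,274.74
  Jun: +$680.57 → -$594.17
  Jul: +$680.57 → $86.40
  Aug: +$680.57 − $1,605.27 → -$838.30
  Sep: +$680.57 − $959.28 → -$1,117.01
  Oct: +$680.57 → -$436.44
  Nov: +$680.57 − $1,605.27 → -$1,361.14
  Dec: +$680.57 → -$680.57
  Jan: +$680.57 → $0.00
Lowest trial balance = -$1,361.14 (Nov)
Initial deposit = cushion − low point = $1,361.14 − (-$1,361.14) = $2,722.28

$2,722.28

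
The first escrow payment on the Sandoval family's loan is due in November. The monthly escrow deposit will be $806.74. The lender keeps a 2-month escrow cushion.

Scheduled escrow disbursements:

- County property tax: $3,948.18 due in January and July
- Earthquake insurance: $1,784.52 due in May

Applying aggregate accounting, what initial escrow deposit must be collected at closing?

Cushion = 2 × $806.74 = $1,613.48
Trial balance (start $0, +$806.74 each month, − disbursements):
  Nov: +$806.74 → $806.74
  Dec: +$806.74 → $1,613.48
  Jan: +$806.74 − $3,948.18 → -$1,527.96
  Feb: +$806.74 → -$721.22
  Mar: +$806.74 → $85.52
  Apr: +$806.74 → $892.26
  May: +$806.74 − $1,784.52 → -$85.52
  Jun: +$806.74 → $721.22
  Jul: +$806.74 − $3,948.18 → -$2,420.22
  Aug: +$806.74 → -$1,613.48
  Sep: +$806.74 → -$806.74
  Oct: +$806.74 → $0.00
Lowest trial balance = -$2,420.22 (Jul)
Initial deposit = cushion − low point = $1,613.48 − (-$2,420.22) = $4,033.70

$4,033.70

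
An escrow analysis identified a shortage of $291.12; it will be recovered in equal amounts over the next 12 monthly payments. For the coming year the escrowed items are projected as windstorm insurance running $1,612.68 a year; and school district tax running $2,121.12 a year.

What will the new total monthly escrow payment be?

$335.41

Windstorm insurance — $1,612.68/yr
School district tax — $2,121.12/yr
Yearly total = $3,733.80
Monthly escrow = $3,733.80 ÷ 12 = $311.15
Monthly shortage recovery: $291.12 / 12 = $24.26
New monthly escrow = $311.15 + $24.26 = $335.41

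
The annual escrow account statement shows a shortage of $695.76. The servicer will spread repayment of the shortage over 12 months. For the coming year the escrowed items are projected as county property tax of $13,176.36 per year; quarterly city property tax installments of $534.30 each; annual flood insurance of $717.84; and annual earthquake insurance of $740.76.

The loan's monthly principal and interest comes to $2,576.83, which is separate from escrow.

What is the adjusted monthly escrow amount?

County property tax — $13,176.36 annually
City property tax — $534.30 × 4 = $2,137.20 annually
Flood insurance — $717.84 annually
Earthquake insurance — $740.76 annually
Combined annual = $13,176.36 + $2,137.20 + $717.84 + $740.76 = $16,772.16
Base monthly escrow = $16,772.16 ÷ 12 = $1,397.68
Shortage per month = $695.76 / 12 = $57.98
Adjusted monthly = $1,397.68 + $57.98 = $1,455.66

$1,455.66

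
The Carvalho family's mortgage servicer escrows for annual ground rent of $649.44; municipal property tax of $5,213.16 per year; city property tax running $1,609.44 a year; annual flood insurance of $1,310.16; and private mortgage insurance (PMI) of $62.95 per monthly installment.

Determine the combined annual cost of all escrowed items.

Ground rent — $649.44
Municipal property tax — $5,213.16
City property tax — $1,609.44
Flood insurance — $1,310.16
Private mortgage insurance (PMI) — $62.95 × 12 = $755.40
Total annual escrow = $9,537.60

$9,537.60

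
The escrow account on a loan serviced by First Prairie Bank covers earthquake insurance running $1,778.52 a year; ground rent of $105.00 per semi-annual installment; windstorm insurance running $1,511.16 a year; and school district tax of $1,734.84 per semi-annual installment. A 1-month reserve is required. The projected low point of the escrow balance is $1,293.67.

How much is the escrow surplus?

Earthquake insurance: $1,778.52 annually
Ground rent: $105.00 × 2 = $210.00 annually
Windstorm insurance: $1,511.16 annually
School district tax: $1,734.84 × 2 = $3,469.68 annually
Total per year = $1,778.52 + $210.00 + $1,511.16 + $3,469.68 = $6,969.36
Monthly = $6,969.36 ÷ 12 = $580.78
Required cushion = 1 × $580.78 = $580.78
Excess over cushion: $1,293.67 − $580.78 = $712.89

$712.89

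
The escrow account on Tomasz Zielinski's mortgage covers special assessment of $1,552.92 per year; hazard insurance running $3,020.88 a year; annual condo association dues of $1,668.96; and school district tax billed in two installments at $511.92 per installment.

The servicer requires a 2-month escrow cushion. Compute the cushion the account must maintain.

Special assessment: $1,552.92 per year
Hazard insurance: $3,020.88 per year
Condo association dues: $1,668.96 per year
School district tax: $511.92 × 2 = $1,023.84 per year
Total annual escrow = $1,552.92 + $3,020.88 + $1,668.96 + $1,023.84 = $7,266.60
Per month = $7,266.60 / 12 = $605.55
Reserve = 2 × $605.55 = $1,211.10

$1,211.10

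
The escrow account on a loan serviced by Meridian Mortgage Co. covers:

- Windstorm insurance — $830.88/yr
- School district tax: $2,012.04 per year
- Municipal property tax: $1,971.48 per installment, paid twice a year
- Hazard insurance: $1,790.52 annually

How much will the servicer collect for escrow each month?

Windstorm insurance = $830.88/yr
School district tax = $2,012.04/yr
Municipal property tax = $1,971.48 × 2 = $3,942.96/yr
Hazard insurance = $1,790.52/yr
Total annual escrow = $8,576.40
Monthly = $8,576.40 ÷ 12 = $714.70

$714.70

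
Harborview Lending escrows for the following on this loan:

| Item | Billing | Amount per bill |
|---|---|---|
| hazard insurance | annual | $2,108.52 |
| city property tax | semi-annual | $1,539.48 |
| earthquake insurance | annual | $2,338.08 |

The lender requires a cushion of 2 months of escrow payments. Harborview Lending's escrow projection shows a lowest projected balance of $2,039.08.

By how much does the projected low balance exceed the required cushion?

Hazard insurance = $2,108.52 annually
City property tax = $1,539.48 × 2 = $3,078.96 annually
Earthquake insurance = $2,338.08 annually
Annual escrow total = $2,108.52 + $3,078.96 + $2,338.08 = $7,525.56
Monthly escrow = $7,525.56 ÷ 12 = $627.13
Cushion = 2 × $627.13 = $1,254.26
Surplus = $2,039.08 − $1,254.26 = $784.82

$784.82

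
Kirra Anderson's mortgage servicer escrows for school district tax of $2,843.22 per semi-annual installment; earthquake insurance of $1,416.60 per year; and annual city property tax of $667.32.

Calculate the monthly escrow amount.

$647.53

School district tax = $2,843.22 × 2 = $5,686.44
Earthquake insurance = $1,416.60
City property tax = $667.32
Total per year = $7,770.36
Monthly escrow = $7,770.36 / 12 = $647.53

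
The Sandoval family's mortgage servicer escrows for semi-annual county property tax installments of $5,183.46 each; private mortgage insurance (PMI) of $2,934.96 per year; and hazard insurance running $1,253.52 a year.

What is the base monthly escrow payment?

$1,212.95

County property tax — $5,183.46 × 2 = $10,366.92
Private mortgage insurance (PMI) — $2,934.96
Hazard insurance — $1,253.52
Combined annual = $10,366.92 + $2,934.96 + $1,253.52 = $14,555.40
Monthly = $14,555.40 ÷ 12 = $1,212.95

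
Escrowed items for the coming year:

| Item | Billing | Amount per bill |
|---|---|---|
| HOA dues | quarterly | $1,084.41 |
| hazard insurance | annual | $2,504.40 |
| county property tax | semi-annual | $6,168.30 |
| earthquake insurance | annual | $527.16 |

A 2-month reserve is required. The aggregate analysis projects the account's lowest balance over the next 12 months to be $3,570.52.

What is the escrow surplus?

HOA dues = $1,084.41 × 4 = $4,337.64
Hazard insurance = $2,504.40
County property tax = $6,168.30 × 2 = $12,336.60
Earthquake insurance = $527.16
Yearly total = $4,337.64 + $2,504.40 + $12,336.60 + $527.16 = $19,705.80
Per month = $19,705.80 / 12 = $1,642.15
Required reserve = 2 × $1,642.15 = $3,284.30
Excess over cushion: $3,570.52 − $3,284.30 = $286.22

$286.22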